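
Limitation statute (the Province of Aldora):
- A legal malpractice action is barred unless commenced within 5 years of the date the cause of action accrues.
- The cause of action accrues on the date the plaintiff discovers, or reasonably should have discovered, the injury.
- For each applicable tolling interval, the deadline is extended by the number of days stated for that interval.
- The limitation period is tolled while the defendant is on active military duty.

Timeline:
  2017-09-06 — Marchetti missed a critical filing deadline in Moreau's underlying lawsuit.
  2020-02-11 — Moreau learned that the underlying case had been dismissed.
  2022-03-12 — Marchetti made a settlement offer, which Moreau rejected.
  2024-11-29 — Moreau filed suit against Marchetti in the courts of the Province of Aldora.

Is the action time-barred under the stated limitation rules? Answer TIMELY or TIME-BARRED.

TIMELY

Accrual is tied to discovery, so the period began on 2020-02-11 rather than on 2017-09-06 when the act occurred.
5 years from 2020-02-11 is 2025-02-11.
None of the other events listed affects the running of the period under the stated rules.
The 2024-11-29 filing precedes the 2025-02-11 deadline; the claim is timely.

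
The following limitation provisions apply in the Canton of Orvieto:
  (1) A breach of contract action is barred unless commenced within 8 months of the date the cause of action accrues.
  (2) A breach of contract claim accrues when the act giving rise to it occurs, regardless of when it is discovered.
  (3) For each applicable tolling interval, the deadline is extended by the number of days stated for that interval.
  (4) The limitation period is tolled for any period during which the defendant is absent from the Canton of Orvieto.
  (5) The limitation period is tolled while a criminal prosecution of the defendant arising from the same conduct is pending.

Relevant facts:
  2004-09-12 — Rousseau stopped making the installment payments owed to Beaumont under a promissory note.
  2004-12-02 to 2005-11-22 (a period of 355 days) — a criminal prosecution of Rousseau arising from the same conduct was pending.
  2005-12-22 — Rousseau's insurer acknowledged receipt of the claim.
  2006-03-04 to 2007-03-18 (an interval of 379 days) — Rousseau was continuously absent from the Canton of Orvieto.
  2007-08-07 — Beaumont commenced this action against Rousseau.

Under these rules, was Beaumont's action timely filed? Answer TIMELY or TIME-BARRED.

TIME-BARRED

The claim accrued on 2004-09-12, when the wrongful act occurred.
Adding the 8 months base period to 2004-09-12 gives a deadline of 2005-05-12, before any tolling.
Because the pending criminal prosecution ran from 2004-12-02 to 2005-11-22, the deadline is extended by 355 days to 2006-05-02.
The defendant's absence from the jurisdiction from 2006-03-04 to 2007-03-18 tolled the period for 379 days, extending the deadline to 2007-05-16.
The other events in the timeline have no effect on the limitation period under the stated rules.
The 2007-08-07 filing falls after the 2007-05-16 deadline; the claim is time-barred.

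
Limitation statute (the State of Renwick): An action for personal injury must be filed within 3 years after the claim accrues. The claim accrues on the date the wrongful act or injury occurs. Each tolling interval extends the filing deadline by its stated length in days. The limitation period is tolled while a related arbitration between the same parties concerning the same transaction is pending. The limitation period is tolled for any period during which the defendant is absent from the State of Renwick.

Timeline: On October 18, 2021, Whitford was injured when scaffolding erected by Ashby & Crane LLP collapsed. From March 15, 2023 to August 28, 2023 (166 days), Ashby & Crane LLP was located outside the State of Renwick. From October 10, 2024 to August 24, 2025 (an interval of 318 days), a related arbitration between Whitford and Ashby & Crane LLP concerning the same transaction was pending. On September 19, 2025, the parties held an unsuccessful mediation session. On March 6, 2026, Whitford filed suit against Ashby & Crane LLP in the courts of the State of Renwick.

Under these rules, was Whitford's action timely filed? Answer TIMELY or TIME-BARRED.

TIME-BARRED

The claim accrued on October 18, 2021, when the wrongful act occurred.
Adding the 3 years base period to October 18, 2021 gives a deadline of October 18, 2024, before any tolling.
The period was tolled for 166 days by the defendant's absence from the jurisdiction (March 15, 2023 to August 28, 2023), pushing the deadline to April 2, 2025.
The period was tolled for 318 days by the pending related arbitration (October 10, 2024 to August 24, 2025), pushing the deadline to February 14, 2026.
Nothing else in the chronology tolls or restarts the period.
Filing on March 6, 2026 missed the February 14, 2026 deadline — the action is time-barred.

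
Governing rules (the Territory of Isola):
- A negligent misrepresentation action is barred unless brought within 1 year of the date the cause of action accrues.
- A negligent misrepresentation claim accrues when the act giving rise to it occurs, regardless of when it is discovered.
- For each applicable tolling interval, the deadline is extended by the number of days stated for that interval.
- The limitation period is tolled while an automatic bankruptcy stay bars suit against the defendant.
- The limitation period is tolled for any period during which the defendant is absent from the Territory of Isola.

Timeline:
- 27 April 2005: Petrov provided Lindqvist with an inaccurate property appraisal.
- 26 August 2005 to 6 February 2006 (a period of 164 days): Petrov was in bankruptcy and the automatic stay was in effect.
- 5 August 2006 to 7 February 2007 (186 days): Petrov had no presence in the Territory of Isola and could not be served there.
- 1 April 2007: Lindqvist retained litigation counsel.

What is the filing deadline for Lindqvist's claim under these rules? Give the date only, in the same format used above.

12 April 2007

The claim accrued on 27 April 2005, when the wrongful act occurred.
1 year from 27 April 2005 is 27 April 2006.
Because the automatic bankruptcy stay ran from 26 August 2005 to 6 February 2006, the deadline is extended by 164 days to 8 October 2006.
The defendant's absence from the jurisdiction from 5 August 2006 to 7 February 2007 tolled the period for 186 days, extending the deadline to 12 April 2007.
None of the other events listed affects the running of the period under the stated rules.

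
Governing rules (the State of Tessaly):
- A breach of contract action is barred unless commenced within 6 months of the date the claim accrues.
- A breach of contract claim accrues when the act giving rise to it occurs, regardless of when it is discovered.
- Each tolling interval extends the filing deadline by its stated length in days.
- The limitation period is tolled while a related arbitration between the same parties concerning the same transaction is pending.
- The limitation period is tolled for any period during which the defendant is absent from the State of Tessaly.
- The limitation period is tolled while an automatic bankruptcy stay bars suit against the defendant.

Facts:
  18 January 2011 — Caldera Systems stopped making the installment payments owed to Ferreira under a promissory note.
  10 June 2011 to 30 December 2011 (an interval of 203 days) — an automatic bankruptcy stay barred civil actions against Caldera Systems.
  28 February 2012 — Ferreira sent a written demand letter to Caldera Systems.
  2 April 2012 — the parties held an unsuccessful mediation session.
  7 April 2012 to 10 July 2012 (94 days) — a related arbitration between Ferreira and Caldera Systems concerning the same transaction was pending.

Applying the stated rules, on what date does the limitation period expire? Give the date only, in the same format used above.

The claim accrued on 18 January 2011, the date of the act.
Adding the 6 months base period to 18 January 2011 gives a deadline of 18 July 2011, before any tolling.
The automatic bankruptcy stay from 10 June 2011 to 30 December 2011 tolled the period for 203 days, extending the deadline to 6 February 2012.
By the time the pending related arbitration began on 7 April 2012, the limitation period had already expired on 6 February 2012; that interval cannot revive it.
Nothing else in the chronology tolls or restarts the period.

6 February 2012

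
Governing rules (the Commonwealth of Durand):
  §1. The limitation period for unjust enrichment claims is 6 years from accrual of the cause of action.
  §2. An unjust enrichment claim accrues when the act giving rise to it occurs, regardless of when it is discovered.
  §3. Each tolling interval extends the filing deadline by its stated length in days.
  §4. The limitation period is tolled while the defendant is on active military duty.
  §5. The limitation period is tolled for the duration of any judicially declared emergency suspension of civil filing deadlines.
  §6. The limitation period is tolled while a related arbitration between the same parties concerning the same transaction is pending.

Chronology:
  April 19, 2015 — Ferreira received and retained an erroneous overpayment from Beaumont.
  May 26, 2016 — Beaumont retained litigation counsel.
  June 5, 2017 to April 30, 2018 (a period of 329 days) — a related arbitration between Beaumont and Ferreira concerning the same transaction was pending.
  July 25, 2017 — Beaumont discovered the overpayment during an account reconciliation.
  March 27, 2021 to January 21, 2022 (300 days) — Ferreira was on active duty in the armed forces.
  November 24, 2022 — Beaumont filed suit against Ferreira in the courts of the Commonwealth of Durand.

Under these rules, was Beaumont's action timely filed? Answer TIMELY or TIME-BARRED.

Because the rule ties accrual to occurrence, the claim accrued on April 19, 2015, not on the July 25, 2017 discovery date.
The untolled deadline — 6 years after April 19, 2015 — is April 19, 2021.
The pending related arbitration from June 5, 2017 to April 30, 2018 tolled the period for 329 days, extending the deadline to March 14, 2022.
The period was tolled for 300 days by the defendant's active military service (March 27, 2021 to January 21, 2022), pushing the deadline to January 8, 2023.
None of the other events listed affects the running of the period under the stated rules.
Filing on November 24, 2022 beat the January 8, 2023 deadline — the action is timely.

TIMELY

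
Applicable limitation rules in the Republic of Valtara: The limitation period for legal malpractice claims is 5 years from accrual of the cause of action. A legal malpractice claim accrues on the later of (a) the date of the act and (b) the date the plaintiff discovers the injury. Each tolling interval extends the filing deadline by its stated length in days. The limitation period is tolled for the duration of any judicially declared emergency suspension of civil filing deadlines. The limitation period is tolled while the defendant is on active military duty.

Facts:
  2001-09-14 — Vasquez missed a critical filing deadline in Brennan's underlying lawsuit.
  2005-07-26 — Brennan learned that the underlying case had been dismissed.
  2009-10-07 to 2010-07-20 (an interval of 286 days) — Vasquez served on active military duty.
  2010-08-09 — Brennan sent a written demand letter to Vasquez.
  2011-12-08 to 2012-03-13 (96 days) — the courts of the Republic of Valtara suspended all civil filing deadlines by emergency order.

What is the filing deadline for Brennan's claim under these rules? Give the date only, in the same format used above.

2011-05-08

Taking the later of the act (2001-09-14) and discovery (2005-07-26), the claim accrued on 2005-07-26.
5 years from 2005-07-26 is 2010-07-26.
The period was tolled for 286 days by the defendant's active military service (2009-10-07 to 2010-07-20), pushing the deadline to 2011-05-08.
The emergency suspension of filing deadlines from 2011-12-08 to 2012-03-13 began after the period had already run on 2011-05-08, so it has no tolling effect.
Nothing else in the chronology tolls or restarts the period.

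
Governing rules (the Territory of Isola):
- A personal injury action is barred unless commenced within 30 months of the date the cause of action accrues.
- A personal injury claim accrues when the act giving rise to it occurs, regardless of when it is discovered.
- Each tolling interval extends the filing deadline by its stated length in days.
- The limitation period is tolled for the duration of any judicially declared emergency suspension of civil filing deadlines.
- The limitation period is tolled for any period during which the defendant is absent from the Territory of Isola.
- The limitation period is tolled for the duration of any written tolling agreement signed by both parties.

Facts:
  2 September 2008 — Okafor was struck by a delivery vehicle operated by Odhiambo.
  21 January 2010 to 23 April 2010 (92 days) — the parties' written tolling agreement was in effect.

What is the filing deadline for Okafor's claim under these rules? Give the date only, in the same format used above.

The claim accrued on 2 September 2008, when the wrongful act occurred.
Adding the 30 months base period to 2 September 2008 gives a deadline of 2 March 2011, before any tolling.
The period was tolled for 92 days by the written tolling agreement (21 January 2010 to 23 April 2010), pushing the deadline to 2 June 2011.

2 June 2011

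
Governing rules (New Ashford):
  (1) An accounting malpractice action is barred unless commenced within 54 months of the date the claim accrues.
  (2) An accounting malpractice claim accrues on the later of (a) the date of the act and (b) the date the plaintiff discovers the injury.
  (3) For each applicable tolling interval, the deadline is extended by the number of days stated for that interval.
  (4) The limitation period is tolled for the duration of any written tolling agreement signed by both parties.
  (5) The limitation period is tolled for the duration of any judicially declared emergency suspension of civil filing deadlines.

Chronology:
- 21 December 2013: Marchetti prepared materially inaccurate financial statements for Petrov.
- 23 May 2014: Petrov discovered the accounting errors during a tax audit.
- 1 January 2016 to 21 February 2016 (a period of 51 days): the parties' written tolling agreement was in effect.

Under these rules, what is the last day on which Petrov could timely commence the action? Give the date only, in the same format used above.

13 January 2019

Taking the later of the act (21 December 2013) and discovery (23 May 2014), the claim accrued on 23 May 2014.
The untolled deadline — 54 months after 23 May 2014 — is 23 November 2018.
Because the written tolling agreement ran from 1 January 2016 to 21 February 2016, the deadline is extended by 51 days to 13 January 2019.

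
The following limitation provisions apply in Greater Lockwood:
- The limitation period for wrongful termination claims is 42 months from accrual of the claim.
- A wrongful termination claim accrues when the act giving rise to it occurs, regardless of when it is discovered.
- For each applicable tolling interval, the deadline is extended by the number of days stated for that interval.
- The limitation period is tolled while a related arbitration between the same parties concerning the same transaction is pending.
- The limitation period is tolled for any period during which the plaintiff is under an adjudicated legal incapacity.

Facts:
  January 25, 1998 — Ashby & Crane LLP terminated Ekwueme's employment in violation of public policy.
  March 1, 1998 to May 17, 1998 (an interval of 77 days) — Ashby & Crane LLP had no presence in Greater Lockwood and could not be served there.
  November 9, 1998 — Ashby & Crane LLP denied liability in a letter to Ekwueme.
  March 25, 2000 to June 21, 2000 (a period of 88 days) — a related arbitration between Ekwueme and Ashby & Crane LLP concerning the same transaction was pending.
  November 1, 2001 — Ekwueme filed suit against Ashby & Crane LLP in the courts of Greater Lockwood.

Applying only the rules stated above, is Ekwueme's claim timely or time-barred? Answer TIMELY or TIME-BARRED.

The claim accrued on January 25, 1998, when the wrongful act occurred.
The untolled deadline — 42 months after January 25, 1998 — is July 25, 2001.
The pending related arbitration from March 25, 2000 to June 21, 2000 tolled the period for 88 days, extending the deadline to October 21, 2001.
The defendant's absence from the jurisdiction from March 1, 1998 to May 17, 1998 does not toll the period, because no stated rule makes the defendant's absence a tolling event.
None of the other events listed affects the running of the period under the stated rules.
Filing on November 1, 2001 missed the October 21, 2001 deadline — the action is time-barred.

TIME-BARRED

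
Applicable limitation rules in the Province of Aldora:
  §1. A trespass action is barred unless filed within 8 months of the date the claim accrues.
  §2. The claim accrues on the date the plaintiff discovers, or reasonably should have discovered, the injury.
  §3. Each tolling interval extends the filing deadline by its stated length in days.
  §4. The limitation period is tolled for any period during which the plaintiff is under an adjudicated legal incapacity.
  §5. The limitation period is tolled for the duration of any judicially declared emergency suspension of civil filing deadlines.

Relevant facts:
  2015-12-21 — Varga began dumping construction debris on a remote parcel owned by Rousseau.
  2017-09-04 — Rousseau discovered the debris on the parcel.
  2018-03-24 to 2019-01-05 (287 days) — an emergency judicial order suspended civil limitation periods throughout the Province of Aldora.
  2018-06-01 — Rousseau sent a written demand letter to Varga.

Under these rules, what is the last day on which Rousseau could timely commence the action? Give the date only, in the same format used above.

2019-02-15

The claim did not accrue until Rousseau discovered the injury on 2017-09-04; the 2015-12-21 act date does not start the clock under the stated rule.
The untolled deadline — 8 months after 2017-09-04 — is 2018-05-04.
The emergency suspension of filing deadlines from 2018-03-24 to 2019-01-05 tolled the period for 287 days, extending the deadline to 2019-02-15.
None of the other events listed affects the running of the period under the stated rules.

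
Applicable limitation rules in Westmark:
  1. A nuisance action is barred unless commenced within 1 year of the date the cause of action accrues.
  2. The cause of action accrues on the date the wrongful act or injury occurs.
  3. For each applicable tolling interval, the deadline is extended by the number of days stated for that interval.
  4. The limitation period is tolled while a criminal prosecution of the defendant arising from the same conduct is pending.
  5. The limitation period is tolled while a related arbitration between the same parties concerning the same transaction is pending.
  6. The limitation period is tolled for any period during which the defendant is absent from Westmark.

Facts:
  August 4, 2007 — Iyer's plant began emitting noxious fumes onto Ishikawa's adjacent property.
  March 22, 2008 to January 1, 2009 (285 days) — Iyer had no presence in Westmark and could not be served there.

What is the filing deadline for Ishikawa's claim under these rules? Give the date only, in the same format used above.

May 16, 2009

The claim accrued on August 4, 2007, when the wrongful act occurred.
1 year from August 4, 2007 is August 4, 2008.
The period was tolled for 285 days by the defendant's absence from the jurisdiction (March 22, 2008 to January 1, 2009), pushing the deadline to May 16, 2009.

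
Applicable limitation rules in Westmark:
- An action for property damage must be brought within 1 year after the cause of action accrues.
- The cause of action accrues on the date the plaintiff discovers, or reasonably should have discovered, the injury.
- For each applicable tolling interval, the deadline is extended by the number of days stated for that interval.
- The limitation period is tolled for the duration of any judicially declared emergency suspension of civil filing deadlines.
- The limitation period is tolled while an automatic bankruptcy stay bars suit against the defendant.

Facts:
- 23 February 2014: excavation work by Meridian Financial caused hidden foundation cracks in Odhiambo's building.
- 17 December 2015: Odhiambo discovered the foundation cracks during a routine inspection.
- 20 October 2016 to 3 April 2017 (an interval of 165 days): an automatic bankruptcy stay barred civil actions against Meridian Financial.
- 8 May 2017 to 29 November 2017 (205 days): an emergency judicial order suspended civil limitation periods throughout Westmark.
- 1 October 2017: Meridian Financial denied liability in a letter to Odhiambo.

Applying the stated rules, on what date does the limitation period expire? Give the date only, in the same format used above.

22 December 2017

The claim did not accrue until Odhiambo discovered the injury on 17 December 2015; the 23 February 2014 act date does not start the clock under the stated rule.
Adding the 1 year base period to 17 December 2015 gives a deadline of 17 December 2016, before any tolling.
The period was tolled for 165 days by the automatic bankruptcy stay (20 October 2016 to 3 April 2017), pushing the deadline to 31 May 2017.
The period was tolled for 205 days by the emergency suspension of filing deadlines (8 May 2017 to 29 November 2017), pushing the deadline to 22 December 2017.
None of the other events listed affects the running of the period under the stated rules.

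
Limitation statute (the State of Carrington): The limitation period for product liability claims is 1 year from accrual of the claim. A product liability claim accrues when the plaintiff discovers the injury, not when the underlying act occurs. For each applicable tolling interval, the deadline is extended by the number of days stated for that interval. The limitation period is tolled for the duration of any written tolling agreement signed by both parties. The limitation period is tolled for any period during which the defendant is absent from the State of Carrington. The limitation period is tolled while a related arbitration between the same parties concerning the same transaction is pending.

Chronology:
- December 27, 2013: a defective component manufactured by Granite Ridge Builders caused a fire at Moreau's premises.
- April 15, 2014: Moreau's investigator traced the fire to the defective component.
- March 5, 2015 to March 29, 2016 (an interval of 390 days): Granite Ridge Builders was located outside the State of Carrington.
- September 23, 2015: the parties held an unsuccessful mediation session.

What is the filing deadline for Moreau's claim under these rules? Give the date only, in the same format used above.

Accrual is tied to discovery, so the period began on April 15, 2014 rather than on December 27, 2013 when the act occurred.
Adding the 1 year base period to April 15, 2014 gives a deadline of April 15, 2015, before any tolling.
The period was tolled for 390 days by the defendant's absence from the jurisdiction (March 5, 2015 to March 29, 2016), pushing the deadline to May 9, 2016.
Nothing else in the chronology tolls or restarts the period.

May 9, 2016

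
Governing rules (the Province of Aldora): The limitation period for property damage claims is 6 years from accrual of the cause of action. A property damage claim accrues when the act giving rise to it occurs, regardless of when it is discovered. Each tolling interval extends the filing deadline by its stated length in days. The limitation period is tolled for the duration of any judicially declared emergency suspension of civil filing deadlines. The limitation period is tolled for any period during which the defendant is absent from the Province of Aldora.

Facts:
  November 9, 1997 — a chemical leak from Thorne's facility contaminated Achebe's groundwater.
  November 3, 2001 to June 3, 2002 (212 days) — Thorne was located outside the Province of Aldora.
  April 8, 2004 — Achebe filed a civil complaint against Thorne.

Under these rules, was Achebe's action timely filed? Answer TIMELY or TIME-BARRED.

TIMELY

The claim accrued on November 9, 1997, when the wrongful act occurred.
6 years from November 9, 1997 is November 9, 2003.
Because the defendant's absence from the jurisdiction ran from November 3, 2001 to June 3, 2002, the deadline is extended by 212 days to June 8, 2004.
The April 8, 2004 filing precedes the June 8, 2004 deadline; the claim is timely.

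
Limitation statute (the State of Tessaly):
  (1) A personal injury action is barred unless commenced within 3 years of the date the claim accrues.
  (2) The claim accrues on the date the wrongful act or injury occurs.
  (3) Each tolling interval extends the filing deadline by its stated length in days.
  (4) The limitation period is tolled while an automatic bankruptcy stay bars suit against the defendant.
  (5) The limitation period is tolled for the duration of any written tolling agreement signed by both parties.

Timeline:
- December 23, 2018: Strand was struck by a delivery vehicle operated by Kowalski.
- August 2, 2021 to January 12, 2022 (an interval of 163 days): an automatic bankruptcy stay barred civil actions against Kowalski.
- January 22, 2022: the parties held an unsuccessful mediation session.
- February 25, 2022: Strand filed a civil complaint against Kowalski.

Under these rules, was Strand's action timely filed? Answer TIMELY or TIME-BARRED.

TIMELY

The claim accrued on December 23, 2018, the date of the act.
3 years from December 23, 2018 is December 23, 2021.
Because the automatic bankruptcy stay ran from August 2, 2021 to January 12, 2022, the deadline is extended by 163 days to June 4, 2022.
None of the other events listed affects the running of the period under the stated rules.
Strand filed on February 25, 2022, before the June 4, 2022 deadline, so the action is timely.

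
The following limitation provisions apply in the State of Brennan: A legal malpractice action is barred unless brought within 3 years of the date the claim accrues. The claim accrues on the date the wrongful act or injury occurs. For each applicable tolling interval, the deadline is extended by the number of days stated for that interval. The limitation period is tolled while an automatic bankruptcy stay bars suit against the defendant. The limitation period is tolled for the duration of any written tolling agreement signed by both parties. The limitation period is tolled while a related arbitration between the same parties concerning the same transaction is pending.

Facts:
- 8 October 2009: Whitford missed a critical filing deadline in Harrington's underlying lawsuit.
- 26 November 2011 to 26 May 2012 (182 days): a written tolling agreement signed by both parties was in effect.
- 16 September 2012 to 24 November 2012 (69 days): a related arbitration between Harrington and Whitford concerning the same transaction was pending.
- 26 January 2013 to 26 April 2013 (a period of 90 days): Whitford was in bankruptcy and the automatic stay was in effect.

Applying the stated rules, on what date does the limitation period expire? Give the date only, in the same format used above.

14 September 2013

The claim accrued on 8 October 2009, when the wrongful act occurred.
The untolled deadline — 3 years after 8 October 2009 — is 8 October 2012.
The written tolling agreement from 26 November 2011 to 26 May 2012 tolled the period for 182 days, extending the deadline to 8 April 2013.
The period was tolled for 69 days by the pending related arbitration (16 September 2012 to 24 November 2012), pushing the deadline to 16 June 2013.
The period was tolled for 90 days by the automatic bankruptcy stay (26 January 2013 to 26 April 2013), pushing the deadline to 14 September 2013.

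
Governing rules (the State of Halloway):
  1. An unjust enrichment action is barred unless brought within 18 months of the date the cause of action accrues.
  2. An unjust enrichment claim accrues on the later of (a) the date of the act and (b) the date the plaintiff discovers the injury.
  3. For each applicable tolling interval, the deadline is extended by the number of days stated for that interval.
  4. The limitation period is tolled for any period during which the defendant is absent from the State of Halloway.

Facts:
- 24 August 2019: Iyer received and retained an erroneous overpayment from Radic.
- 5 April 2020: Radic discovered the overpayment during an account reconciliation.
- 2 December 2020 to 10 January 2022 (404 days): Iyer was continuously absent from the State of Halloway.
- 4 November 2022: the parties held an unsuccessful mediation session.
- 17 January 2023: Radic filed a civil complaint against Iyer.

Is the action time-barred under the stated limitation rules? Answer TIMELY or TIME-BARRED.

TIME-BARRED

Because discovery on 5 April 2020 post-dates the 24 August 2019 act, accrual under the later-of rule falls on 5 April 2020.
Adding the 18 months base period to 5 April 2020 gives a deadline of 5 October 2021, before any tolling.
Because the defendant's absence from the jurisdiction ran from 2 December 2020 to 10 January 2022, the deadline is extended by 404 days to 13 November 2022.
None of the other events listed affects the running of the period under the stated rules.
Filing on 17 January 2023 missed the 13 November 2022 deadline — the action is time-barred.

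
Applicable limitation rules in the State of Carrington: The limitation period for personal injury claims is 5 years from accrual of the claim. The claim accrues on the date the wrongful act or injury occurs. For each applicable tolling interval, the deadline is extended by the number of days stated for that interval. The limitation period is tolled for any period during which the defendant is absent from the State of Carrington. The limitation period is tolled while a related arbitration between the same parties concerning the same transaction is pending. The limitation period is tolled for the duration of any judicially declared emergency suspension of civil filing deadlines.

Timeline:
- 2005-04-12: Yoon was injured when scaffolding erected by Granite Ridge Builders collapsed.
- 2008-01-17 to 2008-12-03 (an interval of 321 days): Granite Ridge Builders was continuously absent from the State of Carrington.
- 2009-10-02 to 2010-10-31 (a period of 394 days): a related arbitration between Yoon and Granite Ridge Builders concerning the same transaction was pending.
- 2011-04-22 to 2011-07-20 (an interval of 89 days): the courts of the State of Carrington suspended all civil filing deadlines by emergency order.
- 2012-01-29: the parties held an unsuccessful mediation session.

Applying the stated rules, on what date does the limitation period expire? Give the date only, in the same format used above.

The claim accrued on 2005-04-12, the date of the act.
Adding the 5 years base period to 2005-04-12 gives a deadline of 2010-04-12, before any tolling.
The period was tolled for 321 days by the defendant's absence from the jurisdiction (2008-01-17 to 2008-12-03), pushing the deadline to 2011-02-27.
Because the pending related arbitration ran from 2009-10-02 to 2010-10-31, the deadline is extended by 394 days to 2012-03-27.
Because the emergency suspension of filing deadlines ran from 2011-04-22 to 2011-07-20, the deadline is extended by 89 days to 2012-06-24.
Nothing else in the chronology tolls or restarts the period.

2012-06-24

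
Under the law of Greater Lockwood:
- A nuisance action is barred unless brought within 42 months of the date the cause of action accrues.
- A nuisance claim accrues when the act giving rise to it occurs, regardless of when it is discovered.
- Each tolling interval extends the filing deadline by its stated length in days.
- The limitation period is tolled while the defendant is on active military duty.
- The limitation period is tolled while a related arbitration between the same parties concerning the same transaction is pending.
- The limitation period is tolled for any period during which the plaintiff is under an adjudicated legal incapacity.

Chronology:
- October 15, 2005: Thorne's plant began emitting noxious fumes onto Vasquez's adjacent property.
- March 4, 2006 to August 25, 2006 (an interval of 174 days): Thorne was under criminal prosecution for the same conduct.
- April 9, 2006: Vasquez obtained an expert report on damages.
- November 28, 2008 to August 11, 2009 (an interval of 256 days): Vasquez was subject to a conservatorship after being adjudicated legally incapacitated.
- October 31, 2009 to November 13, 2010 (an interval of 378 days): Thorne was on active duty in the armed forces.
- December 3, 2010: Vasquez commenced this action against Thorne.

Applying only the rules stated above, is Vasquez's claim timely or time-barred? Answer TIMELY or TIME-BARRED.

The cause of action accrued on October 15, 2005, the date of the act.
Adding the 42 months base period to October 15, 2005 gives a deadline of April 15, 2009, before any tolling.
The plaintiff's legal incapacity from November 28, 2008 to August 11, 2009 tolled the period for 256 days, extending the deadline to December 27, 2009.
The defendant's active military service from October 31, 2009 to November 13, 2010 tolled the period for 378 days, extending the deadline to January 9, 2011.
The pending criminal prosecution from March 4, 2006 to August 25, 2006 does not toll the period, because no stated rule makes a criminal prosecution a tolling event.
None of the other events listed affects the running of the period under the stated rules.
The December 3, 2010 filing precedes the January 9, 2011 deadline; the claim is timely.

TIMELY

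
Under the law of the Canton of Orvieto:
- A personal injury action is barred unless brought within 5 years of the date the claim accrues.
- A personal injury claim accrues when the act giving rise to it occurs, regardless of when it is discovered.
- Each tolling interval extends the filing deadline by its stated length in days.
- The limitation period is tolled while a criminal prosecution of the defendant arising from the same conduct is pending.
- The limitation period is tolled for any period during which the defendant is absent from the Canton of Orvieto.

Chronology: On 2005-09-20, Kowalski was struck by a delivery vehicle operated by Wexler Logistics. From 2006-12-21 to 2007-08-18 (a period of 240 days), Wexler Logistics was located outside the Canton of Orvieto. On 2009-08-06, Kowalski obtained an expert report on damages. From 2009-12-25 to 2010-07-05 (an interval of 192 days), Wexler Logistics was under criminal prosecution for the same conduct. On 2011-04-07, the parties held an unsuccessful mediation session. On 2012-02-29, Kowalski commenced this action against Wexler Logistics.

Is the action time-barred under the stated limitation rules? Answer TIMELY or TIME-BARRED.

TIME-BARRED

The claim accrued on 2005-09-20, when the wrongful act occurred.
Adding the 5 years base period to 2005-09-20 gives a deadline of 2010-09-20, before any tolling.
The defendant's absence from the jurisdiction from 2006-12-21 to 2007-08-18 tolled the period for 240 days, extending the deadline to 2011-05-18.
The period was tolled for 192 days by the pending criminal prosecution (2009-12-25 to 2010-07-05), pushing the deadline to 2011-11-26.
None of the other events listed affects the running of the period under the stated rules.
Filing on 2012-02-29 missed the 2011-11-26 deadline — the action is time-barred.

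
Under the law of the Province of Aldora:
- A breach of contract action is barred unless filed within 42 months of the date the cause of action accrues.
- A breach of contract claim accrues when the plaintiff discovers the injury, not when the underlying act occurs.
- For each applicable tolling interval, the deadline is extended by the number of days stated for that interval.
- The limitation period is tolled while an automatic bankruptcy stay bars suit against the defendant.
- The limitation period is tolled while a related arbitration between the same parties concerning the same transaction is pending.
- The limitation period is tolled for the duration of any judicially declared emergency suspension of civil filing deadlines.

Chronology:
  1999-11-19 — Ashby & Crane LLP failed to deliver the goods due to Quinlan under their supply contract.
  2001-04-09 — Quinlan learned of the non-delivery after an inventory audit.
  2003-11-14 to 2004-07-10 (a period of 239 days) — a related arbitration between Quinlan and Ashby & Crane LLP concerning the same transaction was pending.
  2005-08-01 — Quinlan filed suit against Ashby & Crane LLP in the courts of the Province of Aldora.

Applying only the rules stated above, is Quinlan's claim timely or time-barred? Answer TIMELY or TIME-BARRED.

TIME-BARRED

Accrual is tied to discovery, so the period began on 2001-04-09 rather than on 1999-11-19 when the act occurred.
42 months from 2001-04-09 is 2004-10-09.
Because the pending related arbitration ran from 2003-11-14 to 2004-07-10, the deadline is extended by 239 days to 2005-06-05.
Filing on 2005-08-01 missed the 2005-06-05 deadline — the action is time-barred.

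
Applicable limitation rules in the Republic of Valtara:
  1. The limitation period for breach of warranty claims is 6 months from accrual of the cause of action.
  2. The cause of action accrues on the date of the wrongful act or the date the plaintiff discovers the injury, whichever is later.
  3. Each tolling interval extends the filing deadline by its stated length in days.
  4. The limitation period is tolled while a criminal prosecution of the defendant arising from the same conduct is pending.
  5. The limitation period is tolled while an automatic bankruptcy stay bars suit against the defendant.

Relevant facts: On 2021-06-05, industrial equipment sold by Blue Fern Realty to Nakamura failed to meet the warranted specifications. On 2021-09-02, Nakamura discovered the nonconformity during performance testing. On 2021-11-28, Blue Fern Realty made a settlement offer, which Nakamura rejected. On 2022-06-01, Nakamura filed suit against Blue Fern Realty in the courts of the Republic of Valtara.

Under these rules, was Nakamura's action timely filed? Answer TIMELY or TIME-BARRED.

Taking the later of the act (2021-06-05) and discovery (2021-09-02), the claim accrued on 2021-09-02.
Adding the 6 months base period to 2021-09-02 gives a deadline of 2022-03-02, before any tolling.
Nothing else in the chronology tolls or restarts the period.
The 2022-06-01 filing falls after the 2022-03-02 deadline; the claim is time-barred.

TIME-BARRED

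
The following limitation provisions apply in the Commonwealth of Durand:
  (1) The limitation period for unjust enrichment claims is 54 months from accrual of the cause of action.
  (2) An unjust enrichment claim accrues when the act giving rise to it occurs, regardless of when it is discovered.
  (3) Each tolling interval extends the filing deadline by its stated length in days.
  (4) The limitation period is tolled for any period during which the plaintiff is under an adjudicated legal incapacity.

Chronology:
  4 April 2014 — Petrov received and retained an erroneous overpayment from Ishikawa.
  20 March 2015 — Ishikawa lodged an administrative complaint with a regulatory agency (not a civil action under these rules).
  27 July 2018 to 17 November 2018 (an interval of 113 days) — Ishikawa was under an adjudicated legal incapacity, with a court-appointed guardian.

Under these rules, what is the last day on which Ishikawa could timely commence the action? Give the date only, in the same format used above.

25 January 2019

The claim accrued on 4 April 2014, when the wrongful act occurred.
Adding the 54 months base period to 4 April 2014 gives a deadline of 4 October 2018, before any tolling.
The period was tolled for 113 days by the plaintiff's legal incapacity (27 July 2018 to 17 November 2018), pushing the deadline to 25 January 2019.
Nothing else in the chronology tolls or restarts the period.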